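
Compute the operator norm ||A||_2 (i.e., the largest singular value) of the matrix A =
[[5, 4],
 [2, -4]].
||A||_2 = sqrt((61 + sqrt(585))/2) ≈ 6.5264 (= sqrt(largest eigenvalue of A^T A))

||A||_2 = sigma_max(A) = sqrt(lambda_max(A^T A)). Form the symmetric matrix M = A^T A =
[[29, 12],
 [12, 32]].
Its characteristic polynomial (trace, determinant of M give the coefficients) is
  p(λ) = det(λ I - M) = λ^2 - 61λ + 784.
For λ^2 - 61λ + 784 the discriminant is 585. It is nonnegative but not a perfect square, so the roots are real and irrational: λ = (61 ± sqrt(585))/2 ≈ 42.5934, 18.4066.
So the eigenvalues of A^T A are ≈ 18.4066, 42.5934 (all ≥ 0, as they must be for A^T A). The largest is λ_max = (61 + sqrt(585))/2 ≈ 42.5934, hence ||A||_2 = sqrt(λ_max) = sqrt((61 + sqrt(585))/2) ≈ 6.5264.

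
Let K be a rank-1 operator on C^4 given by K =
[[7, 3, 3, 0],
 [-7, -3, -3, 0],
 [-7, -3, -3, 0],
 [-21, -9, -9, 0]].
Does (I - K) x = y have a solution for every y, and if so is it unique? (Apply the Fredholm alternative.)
(I - K) is singular (det(I - K) = 0, i.e. 1 ∈ sigma(K)). (I - K) x = y is solvable iff y ⊥ ker((I - K)^*) = span{(7, 3, 3, 0)}, i.e. iff 7y_1 + 3y_2 + 3y_3 = 0. When solvable, the solutions are x = y + c·(1, -1, -1, -3), c arbitrary (ker(I - K) = span{(1, -1, -1, -3)}, dimension 1).

K has rank 1, so it is an outer product K = u v^T: every row of K is a multiple of one row vector. Reading off the entries, u = (1, -1, -1, -3) and v = (7, 3, 3, 0) (row i of K equals u_i·v^T). A rank-one matrix u v^T satisfies K u = u (v·u) and kills the (3)-dimensional subspace v^⊥, so its characteristic polynomial is lambda^3 (lambda - v·u) with v·u = tr K = 1. Hence the eigenvalues of I - K are 1 (multiplicity 3) and 1 - (1) = 0, so det(I - K) = 0. (Direct check: I - K =
[[-6, -3, -3, 0],
 [7, 4, 3, 0],
 [7, 3, 4, 0],
 [21, 9, 9, 1]]
has determinant 0.) So 1 is an eigenvalue of K and (I - K) is not invertible. The finite-dimensional Fredholm alternative says: either (I - K) is invertible, or ker(I - K) ≠ {0} and then range(I - K) = ker((I - K)^*)^⊥, with dim ker(I - K) = dim ker((I - K)^*). We are in the second case, so we need both kernels. Kernel of I - K: (I - K) u = u - u (v·u) = u - u = 0, so ker(I - K) = span{u} = span{(1, -1, -1, -3)} (it is exactly 1-dimensional because rank(I - K) = 3). Kernel of the adjoint: K is real, so (I - K)^* = I - K^T = I - v u^T, and (I - v u^T) v = v - v (u·v) = 0; hence ker((I - K)^*) = span{v} = span{(7, 3, 3, 0)}. Therefore (I - K) x = y is solvable iff <y, v> = 0, i.e. iff 7y_1 + 3y_2 + 3y_3 = 0. When this holds, K y = u (v·y) = 0, so (I - K) y = y and x = y is a particular solution; the full solution set is the line x = y + c·u = y + c·(1, -1, -1, -3), c ∈ C.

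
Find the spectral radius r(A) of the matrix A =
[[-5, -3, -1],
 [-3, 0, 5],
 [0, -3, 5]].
r(A) ≈ 6.2865

The eigenvalues of A are the roots of its characteristic polynomial. With M = A (coefficients from the trace, the sum of principal 2x2 minors, and det A):
  p(λ) = det(λ I - M) = λ^3 - 19λ + 129.
No integer candidate from the rational root theorem (±divisors of 129) is a root, so the roots are irrational. The cubic discriminant is Δ = -421871 < 0, so there is one real root and a complex-conjugate pair. p(-7) = -81 and p(-6) = 27 have opposite signs, so a root lies in (-7, -6); Newton's method refines it to λ ≈ -6.2865. Dividing out (λ - (-6.2865)) leaves approximately λ^2 - 6.2865λ + 20.5201. For λ^2 - 6.2865λ + 20.5201 the discriminant is -42.5604. It is negative, so the remaining roots are the complex-conjugate pair λ ≈ 3.1433 ± 3.2619i. Their product equals the constant term, so |λ|^2 ≈ 20.5201 and |λ| ≈ 4.5299.
Thus the eigenvalues (to 4 decimals) are -6.2865 (modulus 6.2865); 3.1433 ± 3.2619i (modulus 4.5299). The spectral radius is the largest modulus: r(A) ≈ 6.2865. (Cross-check: r(A) ≤ ||A||_2 ≈ 7.9117; equality holds whenever A is normal, though it can also hold for some non-normal A.)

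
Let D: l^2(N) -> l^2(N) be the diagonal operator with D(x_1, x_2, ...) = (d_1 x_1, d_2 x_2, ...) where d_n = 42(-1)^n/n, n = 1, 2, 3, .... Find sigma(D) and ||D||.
sigma(D) = {42(-1)^n/n : n ≥ 1} ∪ {0}; ||D|| = 42

A bounded diagonal operator on l^2 with diagonal entries d_n has spectrum equal to the closure of {d_n : n ≥ 1}: every d_n is an eigenvalue (with eigenvector e_n), so {d_n} ⊂ sigma(D); the spectrum is closed, so its closure is too; and for lambda not in the closure, (D - lambda I) has bounded inverse (the diagonal entries 1/(d_n - lambda) are bounded). For our sequence d_n = 42(-1)^n/n, n = 1, 2, 3, ...:
  - {d_n} = {42(-1)^n/n : n ≥ 1}; the only limit point is 0
  - closure = {42(-1)^n/n : n ≥ 1} ∪ {0}
For the norm: a diagonal operator has ||D|| = sup_n |d_n|. Here |d_n| = 42/n is decreasing, so sup_n |d_n| = |d_1| = 42. So ||D|| = 42.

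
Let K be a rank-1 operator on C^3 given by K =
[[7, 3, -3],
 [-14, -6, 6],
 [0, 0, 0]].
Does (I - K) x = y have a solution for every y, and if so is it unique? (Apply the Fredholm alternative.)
(I - K) is singular (det(I - K) = 0, i.e. 1 ∈ sigma(K)). (I - K) x = y is solvable iff y ⊥ ker((I - K)^*) = span{(7, 3, -3)}, i.e. iff 7y_1 + 3y_2 - 3y_3 = 0. When solvable, the solutions are x = y + c·(1, -2, 0), c arbitrary (ker(I - K) = span{(1, -2, 0)}, dimension 1).

K has rank 1, so it is an outer product K = u v^T: every row of K is a multiple of one row vector. Reading off the entries, u = (1, -2, 0) and v = (7, 3, -3) (row i of K equals u_i·v^T). A rank-one matrix u v^T satisfies K u = u (v·u) and kills the (2)-dimensional subspace v^⊥, so its characteristic polynomial is lambda^2 (lambda - v·u) with v·u = tr K = 1. Hence the eigenvalues of I - K are 1 (multiplicity 2) and 1 - (1) = 0, so det(I - K) = 0. (Direct check: I - K =
[[-6, -3, 3],
 [14, 7, -6],
 [0, 0, 1]]
has determinant 0.) So 1 is an eigenvalue of K and (I - K) is not invertible. The finite-dimensional Fredholm alternative says: either (I - K) is invertible, or ker(I - K) ≠ {0} and then range(I - K) = ker((I - K)^*)^⊥, with dim ker(I - K) = dim ker((I - K)^*). We are in the second case, so we need both kernels. Kernel of I - K: (I - K) u = u - u (v·u) = u - u = 0, so ker(I - K) = span{u} = span{(1, -2, 0)} (it is exactly 1-dimensional because rank(I - K) = 2). Kernel of the adjoint: K is real, so (I - K)^* = I - K^T = I - v u^T, and (I - v u^T) v = v - v (u·v) = 0; hence ker((I - K)^*) = span{v} = span{(7, 3, -3)}. Therefore (I - K) x = y is solvable iff <y, v> = 0, i.e. iff 7y_1 + 3y_2 - 3y_3 = 0. When this holds, K y = u (v·y) = 0, so (I - K) y = y and x = y is a particular solution; the full solution set is the line x = y + c·u = y + c·(1, -2, 0), c ∈ C.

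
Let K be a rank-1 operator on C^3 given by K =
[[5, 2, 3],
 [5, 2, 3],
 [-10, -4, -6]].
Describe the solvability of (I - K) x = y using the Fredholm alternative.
(I - K) is singular (det(I - K) = 0, i.e. 1 ∈ sigma(K)). (I - K) x = y is solvable iff y ⊥ ker((I - K)^*) = span{(5, 2, 3)}, i.e. iff 5y_1 + 2y_2 + 3y_3 = 0. When solvable, the solutions are x = y + c·(1, 1, -2), c arbitrary (ker(I - K) = span{(1, 1, -2)}, dimension 1).

K has rank 1, so it is an outer product K = u v^T: every row of K is a multiple of one row vector. Reading off the entries, u = (1, 1, -2) and v = (5, 2, 3) (row i of K equals u_i·v^T). A rank-one matrix u v^T satisfies K u = u (v·u) and kills the (2)-dimensional subspace v^⊥, so its characteristic polynomial is lambda^2 (lambda - v·u) with v·u = tr K = 1. Hence the eigenvalues of I - K are 1 (multiplicity 2) and 1 - (1) = 0, so det(I - K) = 0. (Direct check: I - K =
[[-4, -2, -3],
 [-5, -1, -3],
 [10, 4, 7]]
has determinant 0.) So 1 is an eigenvalue of K and (I - K) is not invertible. The finite-dimensional Fredholm alternative says: either (I - K) is invertible, or ker(I - K) ≠ {0} and then range(I - K) = ker((I - K)^*)^⊥, with dim ker(I - K) = dim ker((I - K)^*). We are in the second case, so we need both kernels. Kernel of I - K: (I - K) u = u - u (v·u) = u - u = 0, so ker(I - K) = span{u} = span{(1, 1, -2)} (it is exactly 1-dimensional because rank(I - K) = 2). Kernel of the adjoint: K is real, so (I - K)^* = I - K^T = I - v u^T, and (I - v u^T) v = v - v (u·v) = 0; hence ker((I - K)^*) = span{v} = span{(5, 2, 3)}. Therefore (I - K) x = y is solvable iff <y, v> = 0, i.e. iff 5y_1 + 2y_2 + 3y_3 = 0. When this holds, K y = u (v·y) = 0, so (I - K) y = y and x = y is a particular solution; the full solution set is the line x = y + c·u = y + c·(1, 1, -2), c ∈ C.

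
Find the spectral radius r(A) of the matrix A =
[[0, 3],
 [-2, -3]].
r(A) = sqrt(6) ≈ 2.4495

The eigenvalues of A are the roots of its characteristic polynomial. With M = A (coefficients from the trace and determinant):
  p(λ) = det(λ I - M) = λ^2 + 3λ + 6.
For λ^2 + 3λ + 6 the discriminant is -15. It is negative, so the roots are the complex-conjugate pair λ = -3/2 ± (sqrt(15)/2) i ≈ -1.5 ± 1.9365i. For a conjugate pair the product of the roots equals the constant term, so |λ|^2 = 6 and |λ| = sqrt(6) ≈ 2.4495.
Thus the eigenvalues (to 4 decimals) are -1.5 ± 1.9365i (modulus 2.4495). The spectral radius is the largest modulus: r(A) = sqrt(6) ≈ 2.4495. (Cross-check: r(A) ≤ ||A||_2 ≈ 4.4966; equality holds whenever A is normal, though it can also hold for some non-normal A.)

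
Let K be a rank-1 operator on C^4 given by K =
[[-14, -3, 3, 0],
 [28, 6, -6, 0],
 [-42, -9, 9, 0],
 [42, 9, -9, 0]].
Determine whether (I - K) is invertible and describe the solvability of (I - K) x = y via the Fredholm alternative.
(I - K) is singular (det(I - K) = 0, i.e. 1 ∈ sigma(K)). (I - K) x = y is solvable iff y ⊥ ker((I - K)^*) = span{(-14, -3, 3, 0)}, i.e. iff -14y_1 - 3y_2 + 3y_3 = 0. When solvable, the solutions are x = y + c·(1, -2, 3, -3), c arbitrary (ker(I - K) = span{(1, -2, 3, -3)}, dimension 1).

K has rank 1, so it is an outer product K = u v^T: every row of K is a multiple of one row vector. Reading off the entries, u = (1, -2, 3, -3) and v = (-14, -3, 3, 0) (row i of K equals u_i·v^T). A rank-one matrix u v^T satisfies K u = u (v·u) and kills the (3)-dimensional subspace v^⊥, so its characteristic polynomial is lambda^3 (lambda - v·u) with v·u = tr K = 1. Hence the eigenvalues of I - K are 1 (multiplicity 3) and 1 - (1) = 0, so det(I - K) = 0. (Direct check: I - K =
[[15, 3, -3, 0],
 [-28, -5, 6, 0],
 [42, 9, -8, 0],
 [-42, -9, 9, 1]]
has determinant 0.) So 1 is an eigenvalue of K and (I - K) is not invertible. The finite-dimensional Fredholm alternative says: either (I - K) is invertible, or ker(I - K) ≠ {0} and then range(I - K) = ker((I - K)^*)^⊥, with dim ker(I - K) = dim ker((I - K)^*). We are in the second case, so we need both kernels. Kernel of I - K: (I - K) u = u - u (v·u) = u - u = 0, so ker(I - K) = span{u} = span{(1, -2, 3, -3)} (it is exactly 1-dimensional because rank(I - K) = 3). Kernel of the adjoint: K is real, so (I - K)^* = I - K^T = I - v u^T, and (I - v u^T) v = v - v (u·v) = 0; hence ker((I - K)^*) = span{v} = span{(-14, -3, 3, 0)}. Therefore (I - K) x = y is solvable iff <y, v> = 0, i.e. iff -14y_1 - 3y_2 + 3y_3 = 0. When this holds, K y = u (v·y) = 0, so (I - K) y = y and x = y is a particular solution; the full solution set is the line x = y + c·u = y + c·(1, -2, 3, -3), c ∈ C.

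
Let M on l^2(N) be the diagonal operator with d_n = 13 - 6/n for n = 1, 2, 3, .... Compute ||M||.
||M|| = 13

For a diagonal operator on l^2 with entries d_n, ||M|| = sup_n |d_n|. Here d_1 = 7, d_2 = 10, ..., and d_n = 13 - 6/n increases monotonically toward 13. All terms lie in [7, 13), so |d_n| = d_n and the supremum is the limit 13, which is not attained by any individual d_n. Hence ||M|| = 13.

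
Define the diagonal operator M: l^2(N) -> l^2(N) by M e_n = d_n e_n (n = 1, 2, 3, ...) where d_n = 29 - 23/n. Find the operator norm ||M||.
||M|| = 29

For a diagonal operator on l^2 with entries d_n, ||M|| = sup_n |d_n|. Here d_1 = 6, d_2 = 35/2, ..., and d_n = 29 - 23/n increases monotonically toward 29. All terms lie in [6, 29), so |d_n| = d_n and the supremum is the limit 29, which is not attained by any individual d_n. Hence ||M|| = 29.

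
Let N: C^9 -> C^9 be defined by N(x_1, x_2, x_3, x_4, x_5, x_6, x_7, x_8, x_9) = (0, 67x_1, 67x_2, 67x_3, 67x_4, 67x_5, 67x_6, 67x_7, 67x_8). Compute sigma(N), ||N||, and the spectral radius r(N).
sigma(N) = {0}; ||N|| = 67; r(N) = 0. (N is nilpotent with N^9 = 0.)

On C^9, N is a strictly lower-triangular matrix with 67 on the subdiagonal and zeros elsewhere, so its characteristic polynomial is lambda^9 and every eigenvalue is 0: sigma(N) = {0}. For the operator norm, N e_i = 67e_{i+1} for i = 1, ..., 8 and N e_9 = 0, so the singular values of N are 67 (with multiplicity 8) and 0; hence ||N|| = 67. The spectral radius r(N) = max|lambda| = 0. Note ||N|| > r(N) — characteristic of non-normal nilpotent operators. Indeed N^9 = 0.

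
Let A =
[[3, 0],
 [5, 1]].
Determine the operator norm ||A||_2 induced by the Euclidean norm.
||A||_2 = sqrt((35 + sqrt(1189))/2) ≈ 5.8941 (= sqrt(largest eigenvalue of A^T A))

||A||_2 = sigma_max(A) = sqrt(lambda_max(A^T A)). Form the symmetric matrix M = A^T A =
[[34, 5],
 [5, 1]].
Its characteristic polynomial (trace, determinant of M give the coefficients) is
  p(λ) = det(λ I - M) = λ^2 - 35λ + 9.
For λ^2 - 35λ + 9 the discriminant is 1189. It is nonnegative but not a perfect square, so the roots are real and irrational: λ = (35 ± sqrt(1189))/2 ≈ 34.7409, 0.2591.
So the eigenvalues of A^T A are ≈ 0.2591, 34.7409 (all ≥ 0, as they must be for A^T A). The largest is λ_max = (35 + sqrt(1189))/2 ≈ 34.7409, hence ||A||_2 = sqrt(λ_max) = sqrt((35 + sqrt(1189))/2) ≈ 5.8941.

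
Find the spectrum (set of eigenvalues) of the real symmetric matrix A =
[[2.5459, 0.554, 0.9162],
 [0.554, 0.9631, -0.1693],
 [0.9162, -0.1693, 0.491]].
sigma(A) ≈ {0, 1, 3}

A is real symmetric, so its spectrum consists of real eigenvalues. Expanding the characteristic polynomial of the displayed matrix gives
  det(λ I - A) = p(λ) = λ^3 + (-4)λ^2 + (3)λ + (0).
Solving p(λ) = 0 yields eigenvalues ≈ 0, 1, 3. (A is shown rounded to 4 decimals, so these recover the underlying integer eigenvalues to within that precision.)
Verification: the trace of A = 4 equals the sum of eigenvalues 4, and det(A) ≈ -0.0001 matches the eigenvalue product 0.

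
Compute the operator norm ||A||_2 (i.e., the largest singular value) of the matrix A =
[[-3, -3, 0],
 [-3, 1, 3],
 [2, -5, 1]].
||A||_2 ≈ 6.011 (= sqrt(largest eigenvalue of A^T A))

||A||_2 = sigma_max(A) = sqrt(lambda_max(A^T A)). Form the symmetric matrix M = A^T A =
[[22, -4, -7],
 [-4, 35, -2],
 [-7, -2, 10]].
Its characteristic polynomial (trace, sum of principal 2x2 minors, determinant of M give the coefficients) is
  p(λ) = det(λ I - M) = λ^3 - 67λ^2 + 1271λ - 5625.
No integer candidate from the rational root theorem (±divisors of 5625) is a root, so the roots are irrational. The cubic discriminant is Δ = 39494480 > 0, so there are three distinct real roots. p(6) = -195 and p(7) = 332 have opposite signs, so a root lies in (6, 7); Newton's method refines it to λ ≈ 6.3495. p(24) = 111 and p(25) = -100 have opposite signs, so a root lies in (24, 25); Newton's method refines it to λ ≈ 24.5184. p(36) = -45 and p(37) = 332 have opposite signs, so a root lies in (36, 37); Newton's method refines it to λ ≈ 36.1322. Check (Vieta): the three roots sum to 67, matching tr M = 67.
So the eigenvalues of A^T A are ≈ 6.3495, 24.5184, 36.1322 (all ≥ 0, as they must be for A^T A). The largest is λ_max ≈ 36.1322, hence ||A||_2 = sqrt(λ_max) ≈ 6.011.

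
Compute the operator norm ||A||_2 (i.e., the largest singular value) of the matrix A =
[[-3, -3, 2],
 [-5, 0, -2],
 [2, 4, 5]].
||A||_2 ≈ 7.9129 (= sqrt(largest eigenvalue of A^T A))

||A||_2 = sigma_max(A) = sqrt(lambda_max(A^T A)). Form the symmetric matrix M = A^T A =
[[38, 17, 14],
 [17, 25, 14],
 [14, 14, 33]].
Its characteristic polynomial (trace, sum of principal 2x2 minors, determinant of M give the coefficients) is
  p(λ) = det(λ I - M) = λ^3 - 96λ^2 + 2348λ - 16129.
No integer candidate from the rational root theorem (±divisors of 16129) is a root, so the roots are irrational. The cubic discriminant is Δ = 367061989 > 0, so there are three distinct real roots. p(12) = -49 and p(13) = 368 have opposite signs, so a root lies in (12, 13); Newton's method refines it to λ ≈ 12.1043. p(21) = 104 and p(22) = -289 have opposite signs, so a root lies in (21, 22); Newton's method refines it to λ ≈ 21.2809. p(62) = -1249 and p(63) = 818 have opposite signs, so a root lies in (62, 63); Newton's method refines it to λ ≈ 62.6148. Check (Vieta): the three roots sum to 96, matching tr M = 96.
So the eigenvalues of A^T A are ≈ 12.1043, 21.2809, 62.6148 (all ≥ 0, as they must be for A^T A). The largest is λ_max ≈ 62.6148, hence ||A||_2 = sqrt(λ_max) ≈ 7.9129.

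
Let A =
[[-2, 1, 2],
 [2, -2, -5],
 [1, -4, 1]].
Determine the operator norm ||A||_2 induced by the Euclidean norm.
||A||_2 ≈ 6.5266 (= sqrt(largest eigenvalue of A^T A))

||A||_2 = sigma_max(A) = sqrt(lambda_max(A^T A)). Form the symmetric matrix M = A^T A =
[[9, -10, -13],
 [-10, 21, 8],
 [-13, 8, 30]].
Its characteristic polynomial (trace, sum of principal 2x2 minors, determinant of M give the coefficients) is
  p(λ) = det(λ I - M) = λ^3 - 60λ^2 + 756λ - 625.
No integer candidate from the rational root theorem (±divisors of 625) is a root, so the roots are irrational. The cubic discriminant is Δ = 288957861 > 0, so there are three distinct real roots. p(0) = -625 and p(1) = 72 have opposite signs, so a root lies in (0, 1); Newton's method refines it to λ ≈ 0.8884. p(16) = 207 and p(17) = -200 have opposite signs, so a root lies in (16, 17); Newton's method refines it to λ ≈ 16.515. p(42) = -625 and p(43) = 450 have opposite signs, so a root lies in (42, 43); Newton's method refines it to λ ≈ 42.5965. Check (Vieta): the three roots sum to 60, matching tr M = 60.
So the eigenvalues of A^T A are ≈ 0.8884, 16.515, 42.5965 (all ≥ 0, as they must be for A^T A). The largest is λ_max ≈ 42.5965, hence ||A||_2 = sqrt(λ_max) ≈ 6.5266.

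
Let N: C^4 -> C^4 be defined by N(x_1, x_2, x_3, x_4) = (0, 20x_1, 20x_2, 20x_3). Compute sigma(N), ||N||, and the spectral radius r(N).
sigma(N) = {0}; ||N|| = 20; r(N) = 0. (N is nilpotent with N^4 = 0.)

On C^4, N is a strictly lower-triangular matrix with 20 on the subdiagonal and zeros elsewhere, so its characteristic polynomial is lambda^4 and every eigenvalue is 0: sigma(N) = {0}. For the operator norm, N e_i = 20e_{i+1} for i = 1, ..., 3 and N e_4 = 0, so the singular values of N are 20 (with multiplicity 3) and 0; hence ||N|| = 20. The spectral radius r(N) = max|lambda| = 0. Note ||N|| > r(N) — characteristic of non-normal nilpotent operators. Indeed N^4 = 0.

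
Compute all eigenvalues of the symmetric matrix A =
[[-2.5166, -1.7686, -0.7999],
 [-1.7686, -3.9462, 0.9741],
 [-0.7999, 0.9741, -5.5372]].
sigma(A) ≈ {-6, -5, -1}

A is real symmetric, so its spectrum consists of real eigenvalues. Expanding the characteristic polynomial of the displayed matrix gives
  det(λ I - A) = p(λ) = λ^3 + (12)λ^2 + (41)λ + (30).
Solving p(λ) = 0 yields eigenvalues ≈ -6, -5, -1. (A is shown rounded to 4 decimals, so these recover the underlying integer eigenvalues to within that precision.)
Verification: the trace of A = -12 equals the sum of eigenvalues -12, and det(A) ≈ -30.0009 matches the eigenvalue product -30.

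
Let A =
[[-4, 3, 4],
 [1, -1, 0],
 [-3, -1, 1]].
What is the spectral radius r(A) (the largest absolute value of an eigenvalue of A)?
r(A) = 3

The eigenvalues of A are the roots of its characteristic polynomial. With M = A (coefficients from the trace, the sum of principal 2x2 minors, and det A):
  p(λ) = det(λ I - M) = λ^3 + 4λ^2 + 8λ + 15.
By the rational root theorem any rational root is an integer divisor of 15. Testing λ = -3: p(-3) = -27 + 36 - 24 + 15 = 0, so λ = -3 is a root. Dividing out (λ + 3) leaves p(λ) = (λ + 3)(λ^2 + λ + 5). For λ^2 + λ + 5 the discriminant is -19. It is negative, so the roots are the complex-conjugate pair λ = -1/2 ± (sqrt(19)/2) i ≈ -0.5 ± 2.1794i. For a conjugate pair the product of the roots equals the constant term, so |λ|^2 = 5 and |λ| = sqrt(5) ≈ 2.2361.
Thus the eigenvalues (to 4 decimals) are -0.5 ± 2.1794i (modulus 2.2361); -3 (modulus 3). The spectral radius is the largest modulus: r(A) = 3. (Cross-check: r(A) ≤ ||A||_2 ≈ 6.8571; equality holds whenever A is normal, though it can also hold for some non-normal A.)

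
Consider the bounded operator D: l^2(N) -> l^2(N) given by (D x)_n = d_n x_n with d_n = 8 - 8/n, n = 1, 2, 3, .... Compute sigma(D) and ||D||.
sigma(D) = {8 - 8/n : n ≥ 1} ∪ {8}; ||D|| = 8

A bounded diagonal operator on l^2 with diagonal entries d_n has spectrum equal to the closure of {d_n : n ≥ 1}: every d_n is an eigenvalue (with eigenvector e_n), so {d_n} ⊂ sigma(D); the spectrum is closed, so its closure is too; and for lambda not in the closure, (D - lambda I) has bounded inverse (the diagonal entries 1/(d_n - lambda) are bounded). For our sequence d_n = 8 - 8/n, n = 1, 2, 3, ...:
  - {d_n} = {8 - 8/n : n ≥ 1}; the only limit point is 8
  - closure = {8 - 8/n : n ≥ 1} ∪ {8}
For the norm: a diagonal operator has ||D|| = sup_n |d_n|. Here d_n = 8 - 8/n increases monotonically from d_1 = 0 toward 8, with all terms in [0, 8); so sup_n |d_n| = 8 (the supremum is the limit, not attained). So ||D|| = 8.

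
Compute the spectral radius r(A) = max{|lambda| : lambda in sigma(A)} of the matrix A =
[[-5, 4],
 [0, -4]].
r(A) = 5

The eigenvalues of A are the roots of its characteristic polynomial. With M = A (coefficients from the trace and determinant):
  p(λ) = det(λ I - M) = λ^2 + 9λ + 20.
For λ^2 + 9λ + 20 the discriminant is 1. It is a perfect square (1^2), so the roots are rational: λ = (-9 ± 1)/2 = -4, -5.
Thus the eigenvalues (to 4 decimals) are -4 (modulus 4); -5 (modulus 5). The spectral radius is the largest modulus: r(A) = 5. (Cross-check: r(A) ≤ ||A||_2 ≈ 6.986; equality holds whenever A is normal, though it can also hold for some non-normal A.)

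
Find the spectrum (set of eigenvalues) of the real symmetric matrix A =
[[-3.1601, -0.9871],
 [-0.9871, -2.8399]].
sigma(A) ≈ {-4, -2}

A is real symmetric, so its spectrum consists of real eigenvalues. Expanding the characteristic polynomial of the displayed matrix gives
  det(λ I - A) = p(λ) = λ^2 + (6)λ + (8).
Solving p(λ) = 0 yields eigenvalues ≈ -4, -2. (A is shown rounded to 4 decimals, so these recover the underlying integer eigenvalues to within that precision.)
Verification: the trace of A = -6 equals the sum of eigenvalues -6, and det(A) ≈ 8.0000 matches the eigenvalue product 8.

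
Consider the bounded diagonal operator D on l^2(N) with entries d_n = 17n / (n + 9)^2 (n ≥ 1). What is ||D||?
||D|| = 17/36 (attained at n = 9)

For D diagonal, ||D|| = sup_n |d_n|. Treat f(x) = 17x / (x + 9)^2 for real x > 0. By the quotient rule, f'(x) = 17(9 - x)/(x + 9)^3, which is positive for x < 9 and negative for x > 9. So f has a unique maximum at x = 9, and since 9 is a positive integer, the supremum over n ≥ 1 is attained at n = 9: d_9 = 17·9/(9 + 9)^2 = 17·9/324 = 17/36. Hence ||D|| = 17/36.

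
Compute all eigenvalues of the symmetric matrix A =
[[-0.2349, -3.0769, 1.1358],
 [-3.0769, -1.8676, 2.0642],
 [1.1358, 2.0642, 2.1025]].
sigma(A) ≈ {-5, 2, 3}

A is real symmetric, so its spectrum consists of real eigenvalues. Expanding the characteristic polynomial of the displayed matrix gives
  det(λ I - A) = p(λ) = λ^3 + (0)λ^2 + (-19)λ + (30).
Solving p(λ) = 0 yields eigenvalues ≈ -5, 2, 3. (A is shown rounded to 4 decimals, so these recover the underlying integer eigenvalues to within that precision.)
Verification: the trace of A = 0 equals the sum of eigenvalues 0, and det(A) ≈ -30.0002 matches the eigenvalue product -30.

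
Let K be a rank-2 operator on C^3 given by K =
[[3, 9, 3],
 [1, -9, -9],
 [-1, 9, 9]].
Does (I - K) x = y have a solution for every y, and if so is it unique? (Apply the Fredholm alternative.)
(I - K) is invertible (det(I - K) = -8 ≠ 0), so for every y in C^3 the equation (I - K) x = y has a unique solution.

K has rank 2 and factors as K = U V^T = u1 v1^T + u2 v2^T with u1 = (0, -2, 2), v1 = (-2, 0, 3), u2 = (-3, 3, -3), v2 = (-1, -3, -1) (multiplying out reproduces the displayed K). The nonzero eigenvalues of U V^T coincide with those of the 2 x 2 matrix G = V^T U = [[v1·u1, v1·u2], [v2·u1, v2·u2]] = [[6, -3], [4, -3]], and by the Sylvester determinant identity det(I_3 - U V^T) = det(I_2 - V^T U) = det([[-5, 3], [-4, 4]]) = (-5)(4) - (3)(-4) = -8. (Direct check: I - K =
[[-2, -9, -3],
 [-1, 10, 9],
 [1, -9, -8]]
has determinant -8.) The finite-dimensional Fredholm alternative says: either (I - K) is invertible, or ker(I - K) ≠ {0} and then range(I - K) = ker((I - K)^*)^⊥, with dim ker(I - K) = dim ker((I - K)^*). Since det(I - K) ≠ 0, 1 is not an eigenvalue of K and ker(I - K) = {0}, so we are in the first case: for every y there is a unique x = (I - K)^(-1) y. (Explicitly, by the Woodbury identity, (I - U V^T)^(-1) = I + U (I_2 - G)^(-1) V^T.)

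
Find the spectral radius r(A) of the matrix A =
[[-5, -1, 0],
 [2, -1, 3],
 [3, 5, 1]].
r(A) ≈ 4.5561

The eigenvalues of A are the roots of its characteristic polynomial. With M = A (coefficients from the trace, the sum of principal 2x2 minors, and det A):
  p(λ) = det(λ I - M) = λ^3 + 5λ^2 - 14λ - 73.
No integer candidate from the rational root theorem (±divisors of 73) is a root, so the roots are irrational. The cubic discriminant is Δ = 473 > 0, so there are three distinct real roots. p(-5) = -3 and p(-4.5) = 0.125 have opposite signs, so a root lies in (-5, -4.5); Newton's method refines it to λ ≈ -4.5561. p(-4.5) = 0.125 and p(-4) = -1 have opposite signs, so a root lies in (-4.5, -4); Newton's method refines it to λ ≈ -4.2309. p(3) = -43 and p(4) = 15 have opposite signs, so a root lies in (3, 4); Newton's method refines it to λ ≈ 3.787. Check (Vieta): the three roots sum to -5, matching tr M = -5.
Thus the eigenvalues (to 4 decimals) are -4.5561 (modulus 4.5561); -4.2309 (modulus 4.2309); 3.787 (modulus 3.787). The spectral radius is the largest modulus: r(A) ≈ 4.5561. (Cross-check: r(A) ≤ ||A||_2 ≈ 7.2792; equality holds whenever A is normal, though it can also hold for some non-normal A.)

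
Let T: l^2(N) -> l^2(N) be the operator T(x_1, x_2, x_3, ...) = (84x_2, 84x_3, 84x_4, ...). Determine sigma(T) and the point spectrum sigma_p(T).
sigma(T) = closed disk {z in C : |z| ≤ 84}; sigma_p(T) = open disk {z in C : |z| < 84}

Note T = 84·V where V is the unit left shift (V x)_k = x_{k+1}; so sigma(T) = 84·sigma(V) and ||T|| = 84||V||. ||T x||^2 = 7056sum_{k≥2} |x_k|^2 ≤ 7056||x||^2, with equality on {x : x_1 = 0}, so ||T|| = 84. For any lambda with |lambda| < 84, set r = lambda/84 (|r| < 1); the vector x = (1, r, r^2, ...) is in l^2 and satisfies T x = 84(r, r^2, ...) = lambda x, so lambda is an eigenvalue. On the boundary |lambda| = 84 the geometric series diverges, so no l^2 eigenvector exists, but these lambda lie in the approximate point spectrum. Hence sigma(T) is the closed disk of radius 84 and sigma_p(T) is the open disk.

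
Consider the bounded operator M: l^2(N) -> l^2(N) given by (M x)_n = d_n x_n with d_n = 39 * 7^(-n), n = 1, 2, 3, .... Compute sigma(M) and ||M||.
sigma(M) = {39 * 7^(-n) : n ≥ 1} ∪ {0}; ||M|| = 39/7

A bounded diagonal operator on l^2 with diagonal entries d_n has spectrum equal to the closure of {d_n : n ≥ 1}: every d_n is an eigenvalue (with eigenvector e_n), so {d_n} ⊂ sigma(M); the spectrum is closed, so its closure is too; and for lambda not in the closure, (M - lambda I) has bounded inverse (the diagonal entries 1/(d_n - lambda) are bounded). For our sequence d_n = 39 * 7^(-n), n = 1, 2, 3, ...:
  - {d_n} = {39 * 7^(-n) : n ≥ 1}; the only limit point is 0
  - closure = {39 * 7^(-n) : n ≥ 1} ∪ {0}
For the norm: a diagonal operator has ||M|| = sup_n |d_n|. Here d_n = 39 * 7^(-n) is positive and decreasing, so sup_n |d_n| = d_1 = 39/7. So ||M|| = 39/7.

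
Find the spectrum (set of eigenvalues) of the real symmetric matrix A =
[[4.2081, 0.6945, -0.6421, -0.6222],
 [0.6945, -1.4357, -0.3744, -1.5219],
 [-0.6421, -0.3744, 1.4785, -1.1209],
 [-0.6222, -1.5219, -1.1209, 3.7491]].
sigma(A) ≈ {-2, 1, 4, 5}

A is real symmetric, so its spectrum consists of real eigenvalues. Expanding the characteristic polynomial of the displayed matrix gives
  det(λ I - A) = p(λ) = λ^4 + (-8)λ^3 + (9)λ^2 + (38)λ + (-40.0014).
Solving p(λ) = 0 yields eigenvalues ≈ -2, 1, 4, 5. (A is shown rounded to 4 decimals, so these recover the underlying integer eigenvalues to within that precision.)
Verification: the trace of A = 8 equals the sum of eigenvalues 8, and det(A) ≈ -40.0014 matches the eigenvalue product -40.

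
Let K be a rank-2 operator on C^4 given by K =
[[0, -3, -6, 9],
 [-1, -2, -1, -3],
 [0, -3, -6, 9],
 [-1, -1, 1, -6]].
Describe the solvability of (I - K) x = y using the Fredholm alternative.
(I - K) is invertible (det(I - K) = 66 ≠ 0), so for every y in C^4 the equation (I - K) x = y has a unique solution.

K has rank 2 and factors as K = U V^T = u1 v1^T + u2 v2^T with u1 = (0, -1, 0, -1), v1 = (1, 2, 1, 3), u2 = (-3, 0, -3, 1), v2 = (0, 1, 2, -3) (multiplying out reproduces the displayed K). The nonzero eigenvalues of U V^T coincide with those of the 2 x 2 matrix G = V^T U = [[v1·u1, v1·u2], [v2·u1, v2·u2]] = [[-5, -3], [2, -9]], and by the Sylvester determinant identity det(I_4 - U V^T) = det(I_2 - V^T U) = det([[6, 3], [-2, 10]]) = (6)(10) - (3)(-2) = 66. (Direct check: I - K =
[[1, 3, 6, -9],
 [1, 3, 1, 3],
 [0, 3, 7, -9],
 [1, 1, -1, 7]]
has determinant 66.) The finite-dimensional Fredholm alternative says: either (I - K) is invertible, or ker(I - K) ≠ {0} and then range(I - K) = ker((I - K)^*)^⊥, with dim ker(I - K) = dim ker((I - K)^*). Since det(I - K) ≠ 0, 1 is not an eigenvalue of K and ker(I - K) = {0}, so we are in the first case: for every y there is a unique x = (I - K)^(-1) y. (Explicitly, by the Woodbury identity, (I - U V^T)^(-1) = I + U (I_2 - G)^(-1) V^T.)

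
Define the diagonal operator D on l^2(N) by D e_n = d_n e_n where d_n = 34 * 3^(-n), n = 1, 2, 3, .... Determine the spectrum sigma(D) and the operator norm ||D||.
sigma(D) = {34 * 3^(-n) : n ≥ 1} ∪ {0}; ||D|| = 34/3

A bounded diagonal operator on l^2 with diagonal entries d_n has spectrum equal to the closure of {d_n : n ≥ 1}: every d_n is an eigenvalue (with eigenvector e_n), so {d_n} ⊂ sigma(D); the spectrum is closed, so its closure is too; and for lambda not in the closure, (D - lambda I) has bounded inverse (the diagonal entries 1/(d_n - lambda) are bounded). For our sequence d_n = 34 * 3^(-n), n = 1, 2, 3, ...:
  - {d_n} = {34 * 3^(-n) : n ≥ 1}; the only limit point is 0
  - closure = {34 * 3^(-n) : n ≥ 1} ∪ {0}
For the norm: a diagonal operator has ||D|| = sup_n |d_n|. Here d_n = 34 * 3^(-n) is positive and decreasing, so sup_n |d_n| = d_1 = 34/3. So ||D|| = 34/3.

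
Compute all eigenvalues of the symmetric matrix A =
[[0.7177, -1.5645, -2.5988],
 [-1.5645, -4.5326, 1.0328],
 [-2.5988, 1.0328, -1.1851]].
sigma(A) ≈ {-5, -3, 3}

A is real symmetric, so its spectrum consists of real eigenvalues. Expanding the characteristic polynomial of the displayed matrix gives
  det(λ I - A) = p(λ) = λ^3 + (5)λ^2 + (-9)λ + (-45).
Solving p(λ) = 0 yields eigenvalues ≈ -5, -3, 3. (A is shown rounded to 4 decimals, so these recover the underlying integer eigenvalues to within that precision.)
Verification: the trace of A = -5 equals the sum of eigenvalues -5, and det(A) ≈ 45.0008 matches the eigenvalue product 45.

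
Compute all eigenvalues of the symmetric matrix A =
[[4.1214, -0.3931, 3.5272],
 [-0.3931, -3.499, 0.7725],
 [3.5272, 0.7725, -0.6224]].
sigma(A) ≈ {-4, -2, 6}

A is real symmetric, so its spectrum consists of real eigenvalues. Expanding the characteristic polynomial of the displayed matrix gives
  det(λ I - A) = p(λ) = λ^3 + (0)λ^2 + (-28)λ + (-48.0015).
Solving p(λ) = 0 yields eigenvalues ≈ -4, -2, 6. (A is shown rounded to 4 decimals, so these recover the underlying integer eigenvalues to within that precision.)
Verification: the trace of A = 0 equals the sum of eigenvalues 0, and det(A) ≈ 48.0015 matches the eigenvalue product 48.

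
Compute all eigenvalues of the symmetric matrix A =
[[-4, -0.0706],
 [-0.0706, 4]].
sigma(A) ≈ {-4, 4}

A is real symmetric, so its spectrum consists of real eigenvalues. Expanding the characteristic polynomial of the displayed matrix gives
  det(λ I - A) = p(λ) = λ^2 + (0)λ + (-16).
Solving p(λ) = 0 yields eigenvalues ≈ -4, 4. (A is shown rounded to 4 decimals, so these recover the underlying integer eigenvalues to within that precision.)
Verification: the trace of A = 0 equals the sum of eigenvalues 0, and det(A) ≈ -16.0002 matches the eigenvalue product -16.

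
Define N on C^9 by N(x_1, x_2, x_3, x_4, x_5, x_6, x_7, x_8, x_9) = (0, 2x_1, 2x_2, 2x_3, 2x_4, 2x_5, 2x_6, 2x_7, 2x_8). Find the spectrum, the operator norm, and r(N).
sigma(N) = {0}; ||N|| = 2; r(N) = 0. (N is nilpotent with N^9 = 0.)

On C^9, N is a strictly lower-triangular matrix with 2 on the subdiagonal and zeros elsewhere, so its characteristic polynomial is lambda^9 and every eigenvalue is 0: sigma(N) = {0}. For the operator norm, N e_i = 2e_{i+1} for i = 1, ..., 8 and N e_9 = 0, so the singular values of N are 2 (with multiplicity 8) and 0; hence ||N|| = 2. The spectral radius r(N) = max|lambda| = 0. Note ||N|| > r(N) — characteristic of non-normal nilpotent operators. Indeed N^9 = 0.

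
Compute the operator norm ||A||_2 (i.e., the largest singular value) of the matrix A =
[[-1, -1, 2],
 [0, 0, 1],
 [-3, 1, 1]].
||A||_2 ≈ 3.6733 (= sqrt(largest eigenvalue of A^T A))

||A||_2 = sigma_max(A) = sqrt(lambda_max(A^T A)). Form the symmetric matrix M = A^T A =
[[10, -2, -5],
 [-2, 2, -1],
 [-5, -1, 6]].
Its characteristic polynomial (trace, sum of principal 2x2 minors, determinant of M give the coefficients) is
  p(λ) = det(λ I - M) = λ^3 - 18λ^2 + 62λ - 16.
No integer candidate from the rational root theorem (±divisors of 16) is a root, so the roots are irrational. The cubic discriminant is Δ = 233392 > 0, so there are three distinct real roots. p(0) = -16 and p(1) = 29 have opposite signs, so a root lies in (0, 1); Newton's method refines it to λ ≈ 0.2806. p(4) = 8 and p(5) = -31 have opposite signs, so a root lies in (4, 5); Newton's method refines it to λ ≈ 4.2266. p(13) = -55 and p(14) = 68 have opposite signs, so a root lies in (13, 14); Newton's method refines it to λ ≈ 13.4929. Check (Vieta): the three roots sum to 18, matching tr M = 18.
So the eigenvalues of A^T A are ≈ 0.2806, 4.2266, 13.4929 (all ≥ 0, as they must be for A^T A). The largest is λ_max ≈ 13.4929, hence ||A||_2 = sqrt(λ_max) ≈ 3.6733.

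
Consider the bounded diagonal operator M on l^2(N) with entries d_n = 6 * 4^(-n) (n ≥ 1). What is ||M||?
||M|| = 3/2 (attained at n = 1)

For M diagonal, ||M|| = sup_n |d_n|. The sequence d_n = 6 * 4^(-n) is positive and strictly decreasing (ratio 4^(-1) < 1), so the supremum is d_1 = 6/4 = 3/2. Hence ||M|| = 3/2.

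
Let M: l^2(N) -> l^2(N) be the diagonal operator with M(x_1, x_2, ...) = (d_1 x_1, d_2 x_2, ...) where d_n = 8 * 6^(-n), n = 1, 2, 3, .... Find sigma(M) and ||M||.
sigma(M) = {8 * 6^(-n) : n ≥ 1} ∪ {0}; ||M|| = 4/3

A bounded diagonal operator on l^2 with diagonal entries d_n has spectrum equal to the closure of {d_n : n ≥ 1}: every d_n is an eigenvalue (with eigenvector e_n), so {d_n} ⊂ sigma(M); the spectrum is closed, so its closure is too; and for lambda not in the closure, (M - lambda I) has bounded inverse (the diagonal entries 1/(d_n - lambda) are bounded). For our sequence d_n = 8 * 6^(-n), n = 1, 2, 3, ...:
  - {d_n} = {8 * 6^(-n) : n ≥ 1}; the only limit point is 0
  - closure = {8 * 6^(-n) : n ≥ 1} ∪ {0}
For the norm: a diagonal operator has ||M|| = sup_n |d_n|. Here d_n = 8 * 6^(-n) is positive and decreasing, so sup_n |d_n| = d_1 = 8/6 = 4/3. So ||M|| = 4/3.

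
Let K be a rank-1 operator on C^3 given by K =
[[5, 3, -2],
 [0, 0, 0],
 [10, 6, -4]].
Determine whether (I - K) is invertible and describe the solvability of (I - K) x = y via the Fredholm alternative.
(I - K) is singular (det(I - K) = 0, i.e. 1 ∈ sigma(K)). (I - K) x = y is solvable iff y ⊥ ker((I - K)^*) = span{(5, 3, -2)}, i.e. iff 5y_1 + 3y_2 - 2y_3 = 0. When solvable, the solutions are x = y + c·(1, 0, 2), c arbitrary (ker(I - K) = span{(1, 0, 2)}, dimension 1).

K has rank 1, so it is an outer product K = u v^T: every row of K is a multiple of one row vector. Reading off the entries, u = (1, 0, 2) and v = (5, 3, -2) (row i of K equals u_i·v^T). A rank-one matrix u v^T satisfies K u = u (v·u) and kills the (2)-dimensional subspace v^⊥, so its characteristic polynomial is lambda^2 (lambda - v·u) with v·u = tr K = 1. Hence the eigenvalues of I - K are 1 (multiplicity 2) and 1 - (1) = 0, so det(I - K) = 0. (Direct check: I - K =
[[-4, -3, 2],
 [0, 1, 0],
 [-10, -6, 5]]
has determinant 0.) So 1 is an eigenvalue of K and (I - K) is not invertible. The finite-dimensional Fredholm alternative says: either (I - K) is invertible, or ker(I - K) ≠ {0} and then range(I - K) = ker((I - K)^*)^⊥, with dim ker(I - K) = dim ker((I - K)^*). We are in the second case, so we need both kernels. Kernel of I - K: (I - K) u = u - u (v·u) = u - u = 0, so ker(I - K) = span{u} = span{(1, 0, 2)} (it is exactly 1-dimensional because rank(I - K) = 2). Kernel of the adjoint: K is real, so (I - K)^* = I - K^T = I - v u^T, and (I - v u^T) v = v - v (u·v) = 0; hence ker((I - K)^*) = span{v} = span{(5, 3, -2)}. Therefore (I - K) x = y is solvable iff <y, v> = 0, i.e. iff 5y_1 + 3y_2 - 2y_3 = 0. When this holds, K y = u (v·y) = 0, so (I - K) y = y and x = y is a particular solution; the full solution set is the line x = y + c·u = y + c·(1, 0, 2), c ∈ C.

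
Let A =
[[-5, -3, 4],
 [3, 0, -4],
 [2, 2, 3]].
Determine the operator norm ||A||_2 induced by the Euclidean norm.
||A||_2 ≈ 8.4217 (= sqrt(largest eigenvalue of A^T A))

||A||_2 = sigma_max(A) = sqrt(lambda_max(A^T A)). Form the symmetric matrix M = A^T A =
[[38, 19, -26],
 [19, 13, -6],
 [-26, -6, 41]].
Its characteristic polynomial (trace, sum of principal 2x2 minors, determinant of M give the coefficients) is
  p(λ) = det(λ I - M) = λ^3 - 92λ^2 + 1512λ - 1225.
No integer candidate from the rational root theorem (±divisors of 1225) is a root, so the roots are irrational. The cubic discriminant is Δ = 4734479029 > 0, so there are three distinct real roots. p(0) = -1225 and p(1) = 196 have opposite signs, so a root lies in (0, 1); Newton's method refines it to λ ≈ 0.8542. p(20) = 215 and p(21) = -784 have opposite signs, so a root lies in (20, 21); Newton's method refines it to λ ≈ 20.2205. p(70) = -3185 and p(71) = 266 have opposite signs, so a root lies in (70, 71); Newton's method refines it to λ ≈ 70.9253. Check (Vieta): the three roots sum to 92, matching tr M = 92.
So the eigenvalues of A^T A are ≈ 0.8542, 20.2205, 70.9253 (all ≥ 0, as they must be for A^T A). The largest is λ_max ≈ 70.9253, hence ||A||_2 = sqrt(λ_max) ≈ 8.4217.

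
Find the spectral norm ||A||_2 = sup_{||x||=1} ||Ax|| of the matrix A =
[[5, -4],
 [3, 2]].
||A||_2 = sqrt((54 + sqrt(980))/2) ≈ 6.5309 (= sqrt(largest eigenvalue of A^T A))

||A||_2 = sigma_max(A) = sqrt(lambda_max(A^T A)). Form the symmetric matrix M = A^T A =
[[34, -14],
 [-14, 20]].
Its characteristic polynomial (trace, determinant of M give the coefficients) is
  p(λ) = det(λ I - M) = λ^2 - 54λ + 484.
For λ^2 - 54λ + 484 the discriminant is 980. It is nonnegative but not a perfect square, so the roots are real and irrational: λ = (54 ± sqrt(980))/2 ≈ 42.6525, 11.3475.
So the eigenvalues of A^T A are ≈ 11.3475, 42.6525 (all ≥ 0, as they must be for A^T A). The largest is λ_max = (54 + sqrt(980))/2 ≈ 42.6525, hence ||A||_2 = sqrt(λ_max) = sqrt((54 + sqrt(980))/2) ≈ 6.5309.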